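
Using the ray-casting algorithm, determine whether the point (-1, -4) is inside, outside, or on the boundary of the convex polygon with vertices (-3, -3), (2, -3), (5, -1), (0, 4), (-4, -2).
The point (-1, -4) lies strictly outside the polygon

Cast a horizontal ray to the right from the query point and count how many polygon edges it crosses (each edge strictly once or zero times, handled with the usual half-open convention). 
Parity of crossings → even ⇒ outside.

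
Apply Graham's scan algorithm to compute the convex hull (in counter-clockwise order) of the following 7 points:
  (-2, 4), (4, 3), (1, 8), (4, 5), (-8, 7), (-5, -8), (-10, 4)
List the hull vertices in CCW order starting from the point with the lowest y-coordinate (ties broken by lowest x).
Hull (CCW) = [(-5, -8), (4, 3), (4, 5), (1, 8), (-8, 7), (-10, 4)]

Graham scan procedure:
  1. Find the pivot p₀ = point with lowest y (tie → lowest x): (-5, -8).
  2. Sort the remaining points by polar angle around p₀.
  3. Walk through sorted points, maintaining a stack; pop the top while the last three entries make a non-left turn (cross product ≤ 0).
  4. Final stack is the convex hull in CCW order: (-5, -8), (4, 3), (4, 5), (1, 8), (-8, 7), (-10, 4).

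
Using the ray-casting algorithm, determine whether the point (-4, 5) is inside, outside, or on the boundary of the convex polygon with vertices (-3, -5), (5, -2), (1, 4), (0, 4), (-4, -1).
The point (-4, 5) lies strictly outside the polygon

Cast a horizontal ray to the right from the query point and count how many polygon edges it crosses (each edge strictly once or zero times, handled with the usual half-open convention). 
Parity of crossings → even ⇒ outside.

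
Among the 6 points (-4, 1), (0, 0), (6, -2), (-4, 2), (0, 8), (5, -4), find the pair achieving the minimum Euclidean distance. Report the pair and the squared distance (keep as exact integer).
Pair = ((-4, 1), (-4, 2)); squared distance = 1

Compute all C(6, 2) = 15 pairwise squared distances (x_i − x_j)² + (y_i − y_j)². The minimum is 1, attained by the pair ((-4, 1), (-4, 2)).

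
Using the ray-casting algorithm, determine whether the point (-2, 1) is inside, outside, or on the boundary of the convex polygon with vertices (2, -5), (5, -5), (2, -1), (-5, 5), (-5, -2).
The point (-2, 1) lies strictly inside the polygon

Cast a horizontal ray to the right from the query point and count how many polygon edges it crosses (each edge strictly once or zero times, handled with the usual half-open convention). 
Parity of crossings → odd ⇒ inside.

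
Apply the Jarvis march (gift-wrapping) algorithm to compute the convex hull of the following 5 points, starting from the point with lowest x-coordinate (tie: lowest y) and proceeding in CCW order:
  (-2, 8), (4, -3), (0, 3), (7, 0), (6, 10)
Hull (CCW) = [(-2, 8), (0, 3), (4, -3), (7, 0), (6, 10)]

Jarvis march: at each step, from the current hull vertex p, select the next vertex q as the point such that every other point lies strictly to the left of (or on) the directed line p → q. (Equivalently: for every other point r, the cross product (q − p) × (r − p) ≥ 0.)
Starting point (lowest x, tie lowest y): (-2, 8). Wrap until returning to start. Resulting hull: (-2, 8), (0, 3), (4, -3), (7, 0), (6, 10).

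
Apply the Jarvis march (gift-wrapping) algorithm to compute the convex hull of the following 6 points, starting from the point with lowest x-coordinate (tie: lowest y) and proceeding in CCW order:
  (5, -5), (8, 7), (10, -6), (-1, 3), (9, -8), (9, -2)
Hull (CCW) = [(-1, 3), (5, -5), (9, -8), (10, -6), (8, 7)]

Jarvis march: at each step, from the current hull vertex p, select the next vertex q as the point such that every other point lies strictly to the left of (or on) the directed line p → q. (Equivalently: for every other point r, the cross product (q − p) × (r − p) ≥ 0.)
Starting point (lowest x, tie lowest y): (-1, 3). Wrap until returning to start. Resulting hull: (-1, 3), (5, -5), (9, -8), (10, -6), (8, 7).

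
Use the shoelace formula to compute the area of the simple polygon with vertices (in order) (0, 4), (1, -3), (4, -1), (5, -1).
Area = 14

Shoelace formula: Area = (1/2) |Σ_i (x_i · y_{i+1} − x_{i+1} · y_i)| (indices mod n). Compute each cross term:
  (0)(-3) − (1)(4) = -4
  (1)(-1) − (4)(-3) = 11
  (4)(-1) − (5)(-1) = 1
  (5)(4) − (0)(-1) = 20
Sum = 28, so (signed) Area = 28/2 = 14, |Area| = 14.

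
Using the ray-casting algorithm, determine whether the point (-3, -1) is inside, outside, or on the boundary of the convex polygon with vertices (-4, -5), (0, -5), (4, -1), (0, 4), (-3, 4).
The point (-3, -1) lies strictly inside the polygon

Cast a horizontal ray to the right from the query point and count how many polygon edges it crosses (each edge strictly once or zero times, handled with the usual half-open convention). 
Parity of crossings → odd ⇒ inside.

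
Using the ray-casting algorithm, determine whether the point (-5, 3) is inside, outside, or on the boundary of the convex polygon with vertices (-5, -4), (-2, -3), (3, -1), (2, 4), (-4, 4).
The point (-5, 3) lies strictly outside the polygon

Cast a horizontal ray to the right from the query point and count how many polygon edges it crosses (each edge strictly once or zero times, handled with the usual half-open convention). 
Parity of crossings → even ⇒ outside.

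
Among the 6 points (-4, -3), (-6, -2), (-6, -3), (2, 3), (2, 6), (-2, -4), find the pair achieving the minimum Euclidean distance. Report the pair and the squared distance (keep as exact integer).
Pair = ((-6, -2), (-6, -3)); squared distance = 1

Compute all C(6, 2) = 15 pairwise squared distances (x_i − x_j)² + (y_i − y_j)². The minimum is 1, attained by the pair ((-6, -2), (-6, -3)).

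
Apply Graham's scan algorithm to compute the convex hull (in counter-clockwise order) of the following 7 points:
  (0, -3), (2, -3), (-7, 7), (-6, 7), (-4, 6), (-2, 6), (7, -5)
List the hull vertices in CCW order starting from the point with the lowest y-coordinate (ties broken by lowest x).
Hull (CCW) = [(7, -5), (-2, 6), (-6, 7), (-7, 7), (0, -3)]

Graham scan procedure:
  1. Find the pivot p₀ = point with lowest y (tie → lowest x): (7, -5).
  2. Sort the remaining points by polar angle around p₀.
  3. Walk through sorted points, maintaining a stack; pop the top while the last three entries make a non-left turn (cross product ≤ 0).
  4. Final stack is the convex hull in CCW order: (7, -5), (-2, 6), (-6, 7), (-7, 7), (0, -3).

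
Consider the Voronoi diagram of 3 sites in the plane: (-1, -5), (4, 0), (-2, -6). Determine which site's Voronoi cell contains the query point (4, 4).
Nearest site = (4, 0)

The Voronoi cell of site s contains exactly those query points closer to s than to any other site. Compute squared distances from q = (4, 4) to each site:
  (4 − 4)² + (0 − 4)² = 16
  (-1 − 4)² + (-5 − 4)² = 106
  (-2 − 4)² + (-6 − 4)² = 136
Minimum is attained by (4, 0), so q lies in its Voronoi cell.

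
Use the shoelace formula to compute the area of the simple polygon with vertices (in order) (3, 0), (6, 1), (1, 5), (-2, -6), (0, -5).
Area = 61/2

Shoelace formula: Area = (1/2) |Σ_i (x_i · y_{i+1} − x_{i+1} · y_i)| (indices mod n). Compute each cross term:
  (3)(1) − (6)(0) = 3
  (6)(5) − (1)(1) = 29
  (1)(-6) − (-2)(5) = 4
  (-2)(-5) − (0)(-6) = 10
  (0)(0) − (3)(-5) = 15
Sum = 61, so (signed) Area = 61/2 = 61/2, |Area| = 61/2.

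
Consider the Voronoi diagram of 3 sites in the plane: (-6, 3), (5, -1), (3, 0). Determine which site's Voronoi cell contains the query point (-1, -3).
Nearest site = (3, 0)

The Voronoi cell of site s contains exactly those query points closer to s than to any other site. Compute squared distances from q = (-1, -3) to each site:
  (3 − -1)² + (0 − -3)² = 25
  (5 − -1)² + (-1 − -3)² = 40
  (-6 − -1)² + (3 − -3)² = 61
Minimum is attained by (3, 0), so q lies in its Voronoi cell.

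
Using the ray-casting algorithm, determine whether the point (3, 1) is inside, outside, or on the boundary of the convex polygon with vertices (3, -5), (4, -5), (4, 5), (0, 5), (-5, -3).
The point (3, 1) lies strictly inside the polygon

Cast a horizontal ray to the right from the query point and count how many polygon edges it crosses (each edge strictly once or zero times, handled with the usual half-open convention). 
Parity of crossings → odd ⇒ inside.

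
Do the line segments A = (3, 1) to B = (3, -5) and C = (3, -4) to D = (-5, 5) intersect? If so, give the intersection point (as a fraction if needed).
Yes; intersection at (3, -4) (t = 5/6 on AB, s = 0 on CD)

Parametrize AB as A + t(B − A) = (3 + 0 t, 1 + -6 t) and CD as C + s(D − C) = (3 + -8 s, -4 + 9 s). Solve the linear system for (t, s). Determinant = 48 ≠ 0, so a unique intersection of the containing lines exists. Solution: t = 5/6, s = 0 — both in [0, 1], so the segments cross. Intersection point: (3, -4).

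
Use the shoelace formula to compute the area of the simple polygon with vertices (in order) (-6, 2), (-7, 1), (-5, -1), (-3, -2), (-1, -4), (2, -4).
Area = 29/2

Shoelace formula: Area = (1/2) |Σ_i (x_i · y_{i+1} − x_{i+1} · y_i)| (indices mod n). Compute each cross term:
  (-6)(1) − (-7)(2) = 8
  (-7)(-1) − (-5)(1) = 12
  (-5)(-2) − (-3)(-1) = 7
  (-3)(-4) − (-1)(-2) = 10
  (-1)(-4) − (2)(-4) = 12
  (2)(2) − (-6)(-4) = -20
Sum = 29, so (signed) Area = 29/2 = 29/2, |Area| = 29/2.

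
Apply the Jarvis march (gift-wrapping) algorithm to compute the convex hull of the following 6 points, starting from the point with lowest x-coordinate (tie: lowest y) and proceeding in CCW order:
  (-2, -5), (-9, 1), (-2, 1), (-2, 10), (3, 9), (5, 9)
Hull (CCW) = [(-9, 1), (-2, -5), (5, 9), (-2, 10)]

Jarvis march: at each step, from the current hull vertex p, select the next vertex q as the point such that every other point lies strictly to the left of (or on) the directed line p → q. (Equivalently: for every other point r, the cross product (q − p) × (r − p) ≥ 0.)
Starting point (lowest x, tie lowest y): (-9, 1). Wrap until returning to start. Resulting hull: (-9, 1), (-2, -5), (5, 9), (-2, 10).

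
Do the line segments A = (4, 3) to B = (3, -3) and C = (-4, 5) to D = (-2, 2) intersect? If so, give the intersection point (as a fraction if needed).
No (intersection of containing lines falls outside at least one segment)

Parametrize and solve: t = 4/3, s = 10/3. At least one of these is outside [0, 1], so the segments do not intersect.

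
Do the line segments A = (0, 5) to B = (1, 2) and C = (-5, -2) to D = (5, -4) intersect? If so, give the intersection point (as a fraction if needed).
No (intersection of containing lines falls outside at least one segment)

Parametrize and solve: t = 20/7, s = 11/14. At least one of these is outside [0, 1], so the segments do not intersect.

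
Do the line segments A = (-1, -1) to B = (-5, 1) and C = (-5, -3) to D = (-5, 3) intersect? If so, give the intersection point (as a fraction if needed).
Yes; intersection at (-5, 1) (t = 1 on AB, s = 2/3 on CD)

Parametrize AB as A + t(B − A) = (-1 + -4 t, -1 + 2 t) and CD as C + s(D − C) = (-5 + 0 s, -3 + 6 s). Solve the linear system for (t, s). Determinant = 24 ≠ 0, so a unique intersection of the containing lines exists. Solution: t = 1, s = 2/3 — both in [0, 1], so the segments cross. Intersection point: (-5, 1).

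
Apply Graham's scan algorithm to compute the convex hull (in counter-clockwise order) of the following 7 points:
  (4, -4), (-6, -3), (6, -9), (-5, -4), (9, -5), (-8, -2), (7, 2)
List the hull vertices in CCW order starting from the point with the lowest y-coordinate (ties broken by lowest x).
Hull (CCW) = [(6, -9), (9, -5), (7, 2), (-8, -2), (-5, -4)]

Graham scan procedure:
  1. Find the pivot p₀ = point with lowest y (tie → lowest x): (6, -9).
  2. Sort the remaining points by polar angle around p₀.
  3. Walk through sorted points, maintaining a stack; pop the top while the last three entries make a non-left turn (cross product ≤ 0).
  4. Final stack is the convex hull in CCW order: (6, -9), (9, -5), (7, 2), (-8, -2), (-5, -4).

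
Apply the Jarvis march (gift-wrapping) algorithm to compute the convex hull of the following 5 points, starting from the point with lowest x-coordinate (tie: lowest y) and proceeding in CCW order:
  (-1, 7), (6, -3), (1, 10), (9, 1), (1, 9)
Hull (CCW) = [(-1, 7), (6, -3), (9, 1), (1, 10)]

Jarvis march: at each step, from the current hull vertex p, select the next vertex q as the point such that every other point lies strictly to the left of (or on) the directed line p → q. (Equivalently: for every other point r, the cross product (q − p) × (r − p) ≥ 0.)
Starting point (lowest x, tie lowest y): (-1, 7). Wrap until returning to start. Resulting hull: (-1, 7), (6, -3), (9, 1), (1, 10).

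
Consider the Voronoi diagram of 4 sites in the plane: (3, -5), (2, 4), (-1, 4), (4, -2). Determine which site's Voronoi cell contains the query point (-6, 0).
Nearest site = (-1, 4)

The Voronoi cell of site s contains exactly those query points closer to s than to any other site. Compute squared distances from q = (-6, 0) to each site:
  (-1 − -6)² + (4 − 0)² = 41
  (2 − -6)² + (4 − 0)² = 80
  (4 − -6)² + (-2 − 0)² = 104
  (3 − -6)² + (-5 − 0)² = 106
Minimum is attained by (-1, 4), so q lies in its Voronoi cell.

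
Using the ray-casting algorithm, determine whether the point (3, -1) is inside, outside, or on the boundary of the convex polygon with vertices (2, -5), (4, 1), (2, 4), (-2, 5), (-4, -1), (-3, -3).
The point (3, -1) lies strictly inside the polygon

Cast a horizontal ray to the right from the query point and count how many polygon edges it crosses (each edge strictly once or zero times, handled with the usual half-open convention). 
Parity of crossings → odd ⇒ inside.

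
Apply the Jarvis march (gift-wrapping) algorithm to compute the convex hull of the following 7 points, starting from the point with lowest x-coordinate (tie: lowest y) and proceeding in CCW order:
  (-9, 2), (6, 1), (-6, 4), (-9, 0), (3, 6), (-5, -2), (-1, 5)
Hull (CCW) = [(-9, 0), (-5, -2), (6, 1), (3, 6), (-6, 4), (-9, 2)]

Jarvis march: at each step, from the current hull vertex p, select the next vertex q as the point such that every other point lies strictly to the left of (or on) the directed line p → q. (Equivalently: for every other point r, the cross product (q − p) × (r − p) ≥ 0.)
Starting point (lowest x, tie lowest y): (-9, 0). Wrap until returning to start. Resulting hull: (-9, 0), (-5, -2), (6, 1), (3, 6), (-6, 4), (-9, 2).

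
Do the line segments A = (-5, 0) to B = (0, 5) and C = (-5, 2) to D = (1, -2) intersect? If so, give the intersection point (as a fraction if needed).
Yes; intersection at (-19/5, 6/5) (t = 6/25 on AB, s = 1/5 on CD)

Parametrize AB as A + t(B − A) = (-5 + 5 t, 0 + 5 t) and CD as C + s(D − C) = (-5 + 6 s, 2 + -4 s). Solve the linear system for (t, s). Determinant = 50 ≠ 0, so a unique intersection of the containing lines exists. Solution: t = 6/25, s = 1/5 — both in [0, 1], so the segments cross. Intersection point: (-19/5, 6/5).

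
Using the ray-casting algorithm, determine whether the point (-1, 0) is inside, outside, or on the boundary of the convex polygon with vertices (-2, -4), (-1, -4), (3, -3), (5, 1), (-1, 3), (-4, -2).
The point (-1, 0) lies strictly inside the polygon

Cast a horizontal ray to the right from the query point and count how many polygon edges it crosses (each edge strictly once or zero times, handled with the usual half-open convention). 
Parity of crossings → odd ⇒ inside.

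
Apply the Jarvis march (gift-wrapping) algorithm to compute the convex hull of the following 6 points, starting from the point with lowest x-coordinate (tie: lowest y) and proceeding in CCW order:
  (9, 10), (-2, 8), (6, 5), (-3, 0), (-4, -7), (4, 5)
Hull (CCW) = [(-4, -7), (6, 5), (9, 10), (-2, 8)]

Jarvis march: at each step, from the current hull vertex p, select the next vertex q as the point such that every other point lies strictly to the left of (or on) the directed line p → q. (Equivalently: for every other point r, the cross product (q − p) × (r − p) ≥ 0.)
Starting point (lowest x, tie lowest y): (-4, -7). Wrap until returning to start. Resulting hull: (-4, -7), (6, 5), (9, 10), (-2, 8).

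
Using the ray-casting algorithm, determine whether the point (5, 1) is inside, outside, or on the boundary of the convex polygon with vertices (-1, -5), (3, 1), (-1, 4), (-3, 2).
The point (5, 1) lies strictly outside the polygon

Cast a horizontal ray to the right from the query point and count how many polygon edges it crosses (each edge strictly once or zero times, handled with the usual half-open convention). 
Parity of crossings → even ⇒ outside.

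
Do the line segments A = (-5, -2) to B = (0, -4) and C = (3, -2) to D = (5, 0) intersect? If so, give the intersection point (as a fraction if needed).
No (intersection of containing lines falls outside at least one segment)

Parametrize and solve: t = 8/7, s = -8/7. At least one of these is outside [0, 1], so the segments do not intersect.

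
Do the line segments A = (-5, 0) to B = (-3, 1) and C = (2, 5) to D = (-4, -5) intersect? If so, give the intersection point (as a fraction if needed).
No (intersection of containing lines falls outside at least one segment)

Parametrize and solve: t = 20/7, s = 3/14. At least one of these is outside [0, 1], so the segments do not intersect.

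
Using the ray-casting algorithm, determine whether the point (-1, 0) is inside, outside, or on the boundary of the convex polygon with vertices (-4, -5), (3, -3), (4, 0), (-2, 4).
The point (-1, 0) lies strictly inside the polygon

Cast a horizontal ray to the right from the query point and count how many polygon edges it crosses (each edge strictly once or zero times, handled with the usual half-open convention). 
Parity of crossings → odd ⇒ inside.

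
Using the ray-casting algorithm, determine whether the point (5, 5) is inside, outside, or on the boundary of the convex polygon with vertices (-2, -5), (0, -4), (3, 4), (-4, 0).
The point (5, 5) lies strictly outside the polygon

Cast a horizontal ray to the right from the query point and count how many polygon edges it crosses (each edge strictly once or zero times, handled with the usual half-open convention). 
Parity of crossings → even ⇒ outside.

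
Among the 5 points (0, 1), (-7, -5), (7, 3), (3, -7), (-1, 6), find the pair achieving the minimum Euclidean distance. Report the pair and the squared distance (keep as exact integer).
Pair = ((0, 1), (-1, 6)); squared distance = 26

Compute all C(5, 2) = 10 pairwise squared distances (x_i − x_j)² + (y_i − y_j)². The minimum is 26, attained by the pair ((0, 1), (-1, 6)).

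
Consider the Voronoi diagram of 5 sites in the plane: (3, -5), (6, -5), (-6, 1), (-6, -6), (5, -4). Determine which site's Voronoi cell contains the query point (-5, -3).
Nearest site = (-6, -6)

The Voronoi cell of site s contains exactly those query points closer to s than to any other site. Compute squared distances from q = (-5, -3) to each site:
  (-6 − -5)² + (-6 − -3)² = 10
  (-6 − -5)² + (1 − -3)² = 17
  (3 − -5)² + (-5 − -3)² = 68
  (5 − -5)² + (-4 − -3)² = 101
  (6 − -5)² + (-5 − -3)² = 125
Minimum is attained by (-6, -6), so q lies in its Voronoi cell.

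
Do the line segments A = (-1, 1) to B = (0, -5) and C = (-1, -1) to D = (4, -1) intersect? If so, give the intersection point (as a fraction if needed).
Yes; intersection at (-2/3, -1) (t = 1/3 on AB, s = 1/15 on CD)

Parametrize AB as A + t(B − A) = (-1 + 1 t, 1 + -6 t) and CD as C + s(D − C) = (-1 + 5 s, -1 + 0 s). Solve the linear system for (t, s). Determinant = -30 ≠ 0, so a unique intersection of the containing lines exists. Solution: t = 1/3, s = 1/15 — both in [0, 1], so the segments cross. Intersection point: (-2/3, -1).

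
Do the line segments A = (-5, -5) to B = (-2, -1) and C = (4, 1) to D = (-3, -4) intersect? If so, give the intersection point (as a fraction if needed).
No (intersection of containing lines falls outside at least one segment)

Parametrize and solve: t = -3/13, s = 18/13. At least one of these is outside [0, 1], so the segments do not intersect.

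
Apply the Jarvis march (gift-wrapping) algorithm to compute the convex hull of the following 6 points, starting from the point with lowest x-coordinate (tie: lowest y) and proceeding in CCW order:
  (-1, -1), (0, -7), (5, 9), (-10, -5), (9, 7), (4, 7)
Hull (CCW) = [(-10, -5), (0, -7), (9, 7), (5, 9)]

Jarvis march: at each step, from the current hull vertex p, select the next vertex q as the point such that every other point lies strictly to the left of (or on) the directed line p → q. (Equivalently: for every other point r, the cross product (q − p) × (r − p) ≥ 0.)
Starting point (lowest x, tie lowest y): (-10, -5). Wrap until returning to start. Resulting hull: (-10, -5), (0, -7), (9, 7), (5, 9).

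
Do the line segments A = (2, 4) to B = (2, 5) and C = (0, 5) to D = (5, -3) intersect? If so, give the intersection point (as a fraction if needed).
No (intersection of containing lines falls outside at least one segment)

Parametrize and solve: t = -11/5, s = 2/5. At least one of these is outside [0, 1], so the segments do not intersect.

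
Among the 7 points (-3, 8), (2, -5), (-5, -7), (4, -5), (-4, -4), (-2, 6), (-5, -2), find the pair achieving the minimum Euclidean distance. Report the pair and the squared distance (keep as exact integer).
Pair = ((2, -5), (4, -5)); squared distance = 4

Compute all C(7, 2) = 21 pairwise squared distances (x_i − x_j)² + (y_i − y_j)². The minimum is 4, attained by the pair ((2, -5), (4, -5)).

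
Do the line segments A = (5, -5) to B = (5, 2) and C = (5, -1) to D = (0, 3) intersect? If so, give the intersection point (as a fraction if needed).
Yes; intersection at (5, -1) (t = 4/7 on AB, s = 0 on CD)

Parametrize AB as A + t(B − A) = (5 + 0 t, -5 + 7 t) and CD as C + s(D − C) = (5 + -5 s, -1 + 4 s). Solve the linear system for (t, s). Determinant = -35 ≠ 0, so a unique intersection of the containing lines exists. Solution: t = 4/7, s = 0 — both in [0, 1], so the segments cross. Intersection point: (5, -1).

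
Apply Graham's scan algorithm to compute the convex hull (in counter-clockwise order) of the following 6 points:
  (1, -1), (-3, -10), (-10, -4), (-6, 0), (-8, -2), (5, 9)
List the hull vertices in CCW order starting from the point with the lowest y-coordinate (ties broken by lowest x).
Hull (CCW) = [(-3, -10), (1, -1), (5, 9), (-6, 0), (-10, -4)]

Graham scan procedure:
  1. Find the pivot p₀ = point with lowest y (tie → lowest x): (-3, -10).
  2. Sort the remaining points by polar angle around p₀.
  3. Walk through sorted points, maintaining a stack; pop the top while the last three entries make a non-left turn (cross product ≤ 0).
  4. Final stack is the convex hull in CCW order: (-3, -10), (1, -1), (5, 9), (-6, 0), (-10, -4).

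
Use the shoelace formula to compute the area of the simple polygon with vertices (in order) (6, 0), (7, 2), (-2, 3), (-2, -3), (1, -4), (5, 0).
Area = 40

Shoelace formula: Area = (1/2) |Σ_i (x_i · y_{i+1} − x_{i+1} · y_i)| (indices mod n). Compute each cross term:
  (6)(2) − (7)(0) = 12
  (7)(3) − (-2)(2) = 25
  (-2)(-3) − (-2)(3) = 12
  (-2)(-4) − (1)(-3) = 11
  (1)(0) − (5)(-4) = 20
  (5)(0) − (6)(0) = 0
Sum = 80, so (signed) Area = 80/2 = 40, |Area| = 40.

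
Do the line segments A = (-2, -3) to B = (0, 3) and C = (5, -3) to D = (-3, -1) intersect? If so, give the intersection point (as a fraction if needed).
Yes; intersection at (-19/13, -18/13) (t = 7/26 on AB, s = 21/26 on CD)

Parametrize AB as A + t(B − A) = (-2 + 2 t, -3 + 6 t) and CD as C + s(D − C) = (5 + -8 s, -3 + 2 s). Solve the linear system for (t, s). Determinant = -52 ≠ 0, so a unique intersection of the containing lines exists. Solution: t = 7/26, s = 21/26 — both in [0, 1], so the segments cross. Intersection point: (-19/13, -18/13).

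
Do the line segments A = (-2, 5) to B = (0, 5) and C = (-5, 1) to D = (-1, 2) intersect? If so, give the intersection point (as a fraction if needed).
No (intersection of containing lines falls outside at least one segment)

Parametrize and solve: t = 13/2, s = 4. At least one of these is outside [0, 1], so the segments do not intersect.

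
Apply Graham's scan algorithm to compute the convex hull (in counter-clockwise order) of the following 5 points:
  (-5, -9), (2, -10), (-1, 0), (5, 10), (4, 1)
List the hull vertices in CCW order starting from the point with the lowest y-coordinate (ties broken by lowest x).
Hull (CCW) = [(2, -10), (4, 1), (5, 10), (-1, 0), (-5, -9)]

Graham scan procedure:
  1. Find the pivot p₀ = point with lowest y (tie → lowest x): (2, -10).
  2. Sort the remaining points by polar angle around p₀.
  3. Walk through sorted points, maintaining a stack; pop the top while the last three entries make a non-left turn (cross product ≤ 0).
  4. Final stack is the convex hull in CCW order: (2, -10), (4, 1), (5, 10), (-1, 0), (-5, -9).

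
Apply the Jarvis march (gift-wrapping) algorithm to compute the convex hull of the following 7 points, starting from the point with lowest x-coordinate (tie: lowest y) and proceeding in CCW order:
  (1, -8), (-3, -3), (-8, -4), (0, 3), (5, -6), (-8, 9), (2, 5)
Hull (CCW) = [(-8, -4), (1, -8), (5, -6), (2, 5), (-8, 9)]

Jarvis march: at each step, from the current hull vertex p, select the next vertex q as the point such that every other point lies strictly to the left of (or on) the directed line p → q. (Equivalently: for every other point r, the cross product (q − p) × (r − p) ≥ 0.)
Starting point (lowest x, tie lowest y): (-8, -4). Wrap until returning to start. Resulting hull: (-8, -4), (1, -8), (5, -6), (2, 5), (-8, 9).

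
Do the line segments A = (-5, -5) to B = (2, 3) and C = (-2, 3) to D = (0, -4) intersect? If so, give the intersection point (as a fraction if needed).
Yes; intersection at (-66/65, -29/65) (t = 37/65 on AB, s = 32/65 on CD)

Parametrize AB as A + t(B − A) = (-5 + 7 t, -5 + 8 t) and CD as C + s(D − C) = (-2 + 2 s, 3 + -7 s). Solve the linear system for (t, s). Determinant = 65 ≠ 0, so a unique intersection of the containing lines exists. Solution: t = 37/65, s = 32/65 — both in [0, 1], so the segments cross. Intersection point: (-66/65, -29/65).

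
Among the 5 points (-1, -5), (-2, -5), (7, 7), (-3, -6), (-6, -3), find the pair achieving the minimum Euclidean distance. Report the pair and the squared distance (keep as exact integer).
Pair = ((-1, -5), (-2, -5)); squared distance = 1

Compute all C(5, 2) = 10 pairwise squared distances (x_i − x_j)² + (y_i − y_j)². The minimum is 1, attained by the pair ((-1, -5), (-2, -5)).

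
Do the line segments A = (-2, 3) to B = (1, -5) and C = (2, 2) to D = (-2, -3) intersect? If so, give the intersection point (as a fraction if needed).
Yes; intersection at (-22/47, -51/47) (t = 24/47 on AB, s = 29/47 on CD)

Parametrize AB as A + t(B − A) = (-2 + 3 t, 3 + -8 t) and CD as C + s(D − C) = (2 + -4 s, 2 + -5 s). Solve the linear system for (t, s). Determinant = 47 ≠ 0, so a unique intersection of the containing lines exists. Solution: t = 24/47, s = 29/47 — both in [0, 1], so the segments cross. Intersection point: (-22/47, -51/47).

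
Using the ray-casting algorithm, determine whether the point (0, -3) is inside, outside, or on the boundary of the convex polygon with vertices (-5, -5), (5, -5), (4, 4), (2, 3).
The point (0, -3) lies strictly inside the polygon

Cast a horizontal ray to the right from the query point and count how many polygon edges it crosses (each edge strictly once or zero times, handled with the usual half-open convention). 
Parity of crossings → odd ⇒ inside.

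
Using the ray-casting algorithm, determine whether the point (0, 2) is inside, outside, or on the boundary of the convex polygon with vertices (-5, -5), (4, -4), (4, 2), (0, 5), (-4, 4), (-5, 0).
The point (0, 2) lies strictly inside the polygon

Cast a horizontal ray to the right from the query point and count how many polygon edges it crosses (each edge strictly once or zero times, handled with the usual half-open convention). 
Parity of crossings → odd ⇒ inside.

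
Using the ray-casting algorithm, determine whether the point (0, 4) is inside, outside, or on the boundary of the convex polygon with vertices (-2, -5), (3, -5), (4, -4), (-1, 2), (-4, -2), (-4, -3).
The point (0, 4) lies strictly outside the polygon

Cast a horizontal ray to the right from the query point and count how many polygon edges it crosses (each edge strictly once or zero times, handled with the usual half-open convention). 
Parity of crossings → even ⇒ outside.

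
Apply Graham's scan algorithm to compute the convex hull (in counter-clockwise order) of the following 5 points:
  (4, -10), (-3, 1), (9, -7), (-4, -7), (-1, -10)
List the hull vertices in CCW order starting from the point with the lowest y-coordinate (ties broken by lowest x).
Hull (CCW) = [(-1, -10), (4, -10), (9, -7), (-3, 1), (-4, -7)]

Graham scan procedure:
  1. Find the pivot p₀ = point with lowest y (tie → lowest x): (-1, -10).
  2. Sort the remaining points by polar angle around p₀.
  3. Walk through sorted points, maintaining a stack; pop the top while the last three entries make a non-left turn (cross product ≤ 0).
  4. Final stack is the convex hull in CCW order: (-1, -10), (4, -10), (9, -7), (-3, 1), (-4, -7).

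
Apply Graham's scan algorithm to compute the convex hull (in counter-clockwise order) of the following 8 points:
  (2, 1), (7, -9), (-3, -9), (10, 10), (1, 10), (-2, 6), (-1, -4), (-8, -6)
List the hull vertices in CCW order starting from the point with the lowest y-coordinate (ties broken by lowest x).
Hull (CCW) = [(-3, -9), (7, -9), (10, 10), (1, 10), (-2, 6), (-8, -6)]

Graham scan procedure:
  1. Find the pivot p₀ = point with lowest y (tie → lowest x): (-3, -9).
  2. Sort the remaining points by polar angle around p₀.
  3. Walk through sorted points, maintaining a stack; pop the top while the last three entries make a non-left turn (cross product ≤ 0).
  4. Final stack is the convex hull in CCW order: (-3, -9), (7, -9), (10, 10), (1, 10), (-2, 6), (-8, -6).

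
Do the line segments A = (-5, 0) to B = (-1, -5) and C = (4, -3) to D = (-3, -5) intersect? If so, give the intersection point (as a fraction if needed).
Yes; intersection at (-59/43, -195/43) (t = 39/43 on AB, s = 33/43 on CD)

Parametrize AB as A + t(B − A) = (-5 + 4 t, 0 + -5 t) and CD as C + s(D − C) = (4 + -7 s, -3 + -2 s). Solve the linear system for (t, s). Determinant = 43 ≠ 0, so a unique intersection of the containing lines exists. Solution: t = 39/43, s = 33/43 — both in [0, 1], so the segments cross. Intersection point: (-59/43, -195/43).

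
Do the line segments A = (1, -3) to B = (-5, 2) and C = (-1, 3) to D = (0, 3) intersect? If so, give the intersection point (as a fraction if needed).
No (intersection of containing lines falls outside at least one segment)

Parametrize and solve: t = 6/5, s = -26/5. At least one of these is outside [0, 1], so the segments do not intersect.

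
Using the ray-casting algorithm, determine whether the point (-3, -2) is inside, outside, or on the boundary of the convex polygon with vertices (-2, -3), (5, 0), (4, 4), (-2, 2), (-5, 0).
The point (-3, -2) lies on the polygon boundary

Boundary check: the query satisfies the collinearity and bounding-box conditions for some polygon edge, so it lies exactly on the boundary.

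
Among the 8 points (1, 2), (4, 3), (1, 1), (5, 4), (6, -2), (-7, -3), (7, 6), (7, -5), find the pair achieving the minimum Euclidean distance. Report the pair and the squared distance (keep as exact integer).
Pair = ((1, 2), (1, 1)); squared distance = 1

Compute all C(8, 2) = 28 pairwise squared distances (x_i − x_j)² + (y_i − y_j)². The minimum is 1, attained by the pair ((1, 2), (1, 1)).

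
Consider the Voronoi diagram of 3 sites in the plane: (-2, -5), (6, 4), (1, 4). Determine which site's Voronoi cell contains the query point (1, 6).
Nearest site = (1, 4)

The Voronoi cell of site s contains exactly those query points closer to s than to any other site. Compute squared distances from q = (1, 6) to each site:
  (1 − 1)² + (4 − 6)² = 4
  (6 − 1)² + (4 − 6)² = 29
  (-2 − 1)² + (-5 − 6)² = 130
Minimum is attained by (1, 4), so q lies in its Voronoi cell.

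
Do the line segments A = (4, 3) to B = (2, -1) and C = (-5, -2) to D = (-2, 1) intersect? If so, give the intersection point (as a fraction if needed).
No (intersection of containing lines falls outside at least one segment)

Parametrize and solve: t = -2, s = 13/3. At least one of these is outside [0, 1], so the segments do not intersect.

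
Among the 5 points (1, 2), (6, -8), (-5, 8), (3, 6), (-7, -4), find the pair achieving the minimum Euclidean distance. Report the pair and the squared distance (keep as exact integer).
Pair = ((1, 2), (3, 6)); squared distance = 20

Compute all C(5, 2) = 10 pairwise squared distances (x_i − x_j)² + (y_i − y_j)². The minimum is 20, attained by the pair ((1, 2), (3, 6)).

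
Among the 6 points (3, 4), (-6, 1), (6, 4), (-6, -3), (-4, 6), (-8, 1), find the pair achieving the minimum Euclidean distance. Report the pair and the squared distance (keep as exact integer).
Pair = ((-6, 1), (-8, 1)); squared distance = 4

Compute all C(6, 2) = 15 pairwise squared distances (x_i − x_j)² + (y_i − y_j)². The minimum is 4, attained by the pair ((-6, 1), (-8, 1)).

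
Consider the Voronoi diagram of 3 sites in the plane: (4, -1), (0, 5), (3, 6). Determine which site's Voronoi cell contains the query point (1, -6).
Nearest site = (4, -1)

The Voronoi cell of site s contains exactly those query points closer to s than to any other site. Compute squared distances from q = (1, -6) to each site:
  (4 − 1)² + (-1 − -6)² = 34
  (0 − 1)² + (5 − -6)² = 122
  (3 − 1)² + (6 − -6)² = 148
Minimum is attained by (4, -1), so q lies in its Voronoi cell.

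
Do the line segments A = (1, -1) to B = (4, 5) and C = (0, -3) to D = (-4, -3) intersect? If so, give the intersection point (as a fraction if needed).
No (intersection of containing lines falls outside at least one segment)

Parametrize and solve: t = -1/3, s = 0. At least one of these is outside [0, 1], so the segments do not intersect.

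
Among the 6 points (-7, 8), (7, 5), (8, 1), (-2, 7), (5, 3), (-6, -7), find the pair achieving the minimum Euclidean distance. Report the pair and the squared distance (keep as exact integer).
Pair = ((7, 5), (5, 3)); squared distance = 8

Compute all C(6, 2) = 15 pairwise squared distances (x_i − x_j)² + (y_i − y_j)². The minimum is 8, attained by the pair ((7, 5), (5, 3)).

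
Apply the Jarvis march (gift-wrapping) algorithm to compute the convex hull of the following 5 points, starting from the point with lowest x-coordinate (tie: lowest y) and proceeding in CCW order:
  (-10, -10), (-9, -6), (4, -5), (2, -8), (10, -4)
Hull (CCW) = [(-10, -10), (2, -8), (10, -4), (-9, -6)]

Jarvis march: at each step, from the current hull vertex p, select the next vertex q as the point such that every other point lies strictly to the left of (or on) the directed line p → q. (Equivalently: for every other point r, the cross product (q − p) × (r − p) ≥ 0.)
Starting point (lowest x, tie lowest y): (-10, -10). Wrap until returning to start. Resulting hull: (-10, -10), (2, -8), (10, -4), (-9, -6).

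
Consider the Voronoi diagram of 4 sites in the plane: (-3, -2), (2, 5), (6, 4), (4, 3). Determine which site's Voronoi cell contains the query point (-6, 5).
Nearest site = (-3, -2)

The Voronoi cell of site s contains exactly those query points closer to s than to any other site. Compute squared distances from q = (-6, 5) to each site:
  (-3 − -6)² + (-2 − 5)² = 58
  (2 − -6)² + (5 − 5)² = 64
  (4 − -6)² + (3 − 5)² = 104
  (6 − -6)² + (4 − 5)² = 145
Minimum is attained by (-3, -2), so q lies in its Voronoi cell.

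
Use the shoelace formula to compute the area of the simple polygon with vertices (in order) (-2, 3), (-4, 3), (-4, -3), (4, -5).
Area = 32

Shoelace formula: Area = (1/2) |Σ_i (x_i · y_{i+1} − x_{i+1} · y_i)| (indices mod n). Compute each cross term:
  (-2)(3) − (-4)(3) = 6
  (-4)(-3) − (-4)(3) = 24
  (-4)(-5) − (4)(-3) = 32
  (4)(3) − (-2)(-5) = 2
Sum = 64, so (signed) Area = 64/2 = 32, |Area| = 32.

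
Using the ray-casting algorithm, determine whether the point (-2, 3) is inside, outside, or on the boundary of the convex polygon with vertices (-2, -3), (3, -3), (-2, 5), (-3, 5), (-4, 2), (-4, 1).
The point (-2, 3) lies strictly inside the polygon

Cast a horizontal ray to the right from the query point and count how many polygon edges it crosses (each edge strictly once or zero times, handled with the usual half-open convention). 
Parity of crossings → odd ⇒ inside.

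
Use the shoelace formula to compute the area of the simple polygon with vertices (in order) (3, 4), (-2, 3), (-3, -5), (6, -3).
Area = 54

Shoelace formula: Area = (1/2) |Σ_i (x_i · y_{i+1} − x_{i+1} · y_i)| (indices mod n). Compute each cross term:
  (3)(3) − (-2)(4) = 17
  (-2)(-5) − (-3)(3) = 19
  (-3)(-3) − (6)(-5) = 39
  (6)(4) − (3)(-3) = 33
Sum = 108, so (signed) Area = 108/2 = 54, |Area| = 54.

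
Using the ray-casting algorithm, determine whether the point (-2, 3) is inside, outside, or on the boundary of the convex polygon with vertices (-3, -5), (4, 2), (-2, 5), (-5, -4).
The point (-2, 3) lies strictly inside the polygon

Cast a horizontal ray to the right from the query point and count how many polygon edges it crosses (each edge strictly once or zero times, handled with the usual half-open convention). 
Parity of crossings → odd ⇒ inside.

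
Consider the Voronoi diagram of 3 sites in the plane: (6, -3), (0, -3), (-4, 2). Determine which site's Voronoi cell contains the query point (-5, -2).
Nearest site = (-4, 2)

The Voronoi cell of site s contains exactly those query points closer to s than to any other site. Compute squared distances from q = (-5, -2) to each site:
  (-4 − -5)² + (2 − -2)² = 17
  (0 − -5)² + (-3 − -2)² = 26
  (6 − -5)² + (-3 − -2)² = 122
Minimum is attained by (-4, 2), so q lies in its Voronoi cell.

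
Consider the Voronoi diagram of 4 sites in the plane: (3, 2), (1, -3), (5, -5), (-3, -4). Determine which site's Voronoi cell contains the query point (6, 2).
Nearest site = (3, 2)

The Voronoi cell of site s contains exactly those query points closer to s than to any other site. Compute squared distances from q = (6, 2) to each site:
  (3 − 6)² + (2 − 2)² = 9
  (1 − 6)² + (-3 − 2)² = 50
  (5 − 6)² + (-5 − 2)² = 50
  (-3 − 6)² + (-4 − 2)² = 117
Minimum is attained by (3, 2), so q lies in its Voronoi cell.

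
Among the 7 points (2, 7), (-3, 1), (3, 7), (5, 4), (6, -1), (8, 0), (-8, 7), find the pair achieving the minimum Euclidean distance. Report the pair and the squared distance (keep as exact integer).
Pair = ((2, 7), (3, 7)); squared distance = 1

Compute all C(7, 2) = 21 pairwise squared distances (x_i − x_j)² + (y_i − y_j)². The minimum is 1, attained by the pair ((2, 7), (3, 7)).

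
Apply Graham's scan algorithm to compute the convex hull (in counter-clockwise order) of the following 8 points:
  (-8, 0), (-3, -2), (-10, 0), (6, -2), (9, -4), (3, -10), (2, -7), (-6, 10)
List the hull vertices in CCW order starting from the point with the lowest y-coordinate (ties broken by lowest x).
Hull (CCW) = [(3, -10), (9, -4), (-6, 10), (-10, 0)]

Graham scan procedure:
  1. Find the pivot p₀ = point with lowest y (tie → lowest x): (3, -10).
  2. Sort the remaining points by polar angle around p₀.
  3. Walk through sorted points, maintaining a stack; pop the top while the last three entries make a non-left turn (cross product ≤ 0).
  4. Final stack is the convex hull in CCW order: (3, -10), (9, -4), (-6, 10), (-10, 0).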